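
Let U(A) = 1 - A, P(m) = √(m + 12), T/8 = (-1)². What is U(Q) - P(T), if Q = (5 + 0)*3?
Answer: -14 - 2*√5 ≈ -18.472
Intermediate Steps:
T = 8 (T = 8*(-1)² = 8*1 = 8)
P(m) = √(12 + m)
Q = 15 (Q = 5*3 = 15)
U(Q) - P(T) = (1 - 1*15) - √(12 + 8) = (1 - 15) - √20 = -14 - 2*√5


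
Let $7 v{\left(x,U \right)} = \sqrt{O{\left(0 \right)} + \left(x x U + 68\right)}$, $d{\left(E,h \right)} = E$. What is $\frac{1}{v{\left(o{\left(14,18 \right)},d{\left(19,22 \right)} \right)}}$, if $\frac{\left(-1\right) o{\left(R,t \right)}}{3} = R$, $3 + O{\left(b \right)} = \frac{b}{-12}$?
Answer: $\frac{7 \sqrt{33581}}{33581} \approx 0.038199$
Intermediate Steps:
$O{\left(b \right)} = -3 - \frac{b}{12}$ ($O{\left(b \right)} = -3 + \frac{b}{-12} = -3 + b \left(- \frac{1}{12}\right) = -3 - \frac{b}{12}$)
$o{\left(R,t \right)} = - 3 R$
$v{\left(x,U \right)} = \frac{\sqrt{65 + U x^{2}}}{7}$ ($v{\left(x,U \right)} = \frac{\sqrt{\left(-3 - 0\right) + \left(x x U + 68\right)}}{7} = \frac{\sqrt{\left(-3 + 0\right) + \left(x^{2} U + 68\right)}}{7} = \frac{\sqrt{-3 + \left(U x^{2} + 68\right)}}{7} = \frac{\sqrt{-3 + \left(68 + U x^{2}\right)}}{7} = \frac{\sqrt{65 + U x^{2}}}{7}$)
$\frac{1}{v{\left(o{\left(14,18 \right)},d{\left(19,22 \right)} \right)}} = \frac{1}{\frac{1}{7} \sqrt{65 + 19 \left(\left(-3\right) 14\right)^{2}}} = \frac{1}{\frac{1}{7} \sqrt{65 + 19 \left(-42\right)^{2}}} = \frac{1}{\frac{1}{7} \sqrt{65 + 19 \cdot 1764}} = \frac{1}{\frac{1}{7} \sqrt{65 + 33516}} = \frac{1}{\frac{1}{7} \sqrt{33581}} = \frac{7 \sqrt{33581}}{33581}$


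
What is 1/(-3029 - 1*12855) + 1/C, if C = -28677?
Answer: -4051/41409588 ≈ -9.7828e-5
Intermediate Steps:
1/(-3029 - 1*12855) + 1/C = 1/(-3029 - 1*12855) + 1/(-28677) = 1/(-3029 - 12855) - 1/28677 = 1/(-15884) - 1/28677 = -1/15884 - 1/28677 = -4051/41409588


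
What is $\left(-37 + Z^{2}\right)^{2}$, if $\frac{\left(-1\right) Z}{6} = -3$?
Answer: $82369$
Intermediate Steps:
$Z = 18$ ($Z = \left(-6\right) \left(-3\right) = 18$)
$\left(-37 + Z^{2}\right)^{2} = \left(-37 + 18^{2}\right)^{2} = \left(-37 + 324\right)^{2} = 287^{2} = 82369$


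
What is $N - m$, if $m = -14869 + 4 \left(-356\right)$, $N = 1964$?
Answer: $18257$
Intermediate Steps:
$m = -16293$ ($m = -14869 - 1424 = -16293$)
$N - m = 1964 - -16293 = 1964 + 16293 = 18257$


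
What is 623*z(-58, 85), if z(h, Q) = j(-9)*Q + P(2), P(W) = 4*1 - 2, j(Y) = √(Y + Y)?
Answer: 1246 + 158865*I*√2 ≈ 1246.0 + 2.2467e+5*I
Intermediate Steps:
j(Y) = √2*√Y (j(Y) = √(2*Y) = √2*√Y)
P(W) = 2 (P(W) = 4 - 2 = 2)
z(h, Q) = 2 + 3*I*Q*√2 (z(h, Q) = (√2*√(-9))*Q + 2 = (√2*(3*I))*Q + 2 = (3*I*√2)*Q + 2 = 3*I*Q*√2 + 2 = 2 + 3*I*Q*√2)
623*z(-58, 85) = 623*(2 + 3*I*85*√2) = 623*(2 + 255*I*√2) = 1246 + 158865*I*√2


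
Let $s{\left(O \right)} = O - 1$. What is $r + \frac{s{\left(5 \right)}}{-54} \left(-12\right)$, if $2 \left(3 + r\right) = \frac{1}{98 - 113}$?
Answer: $- \frac{193}{90} \approx -2.1444$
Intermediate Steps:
$r = - \frac{91}{30}$ ($r = -3 + \frac{1}{2 \left(98 - 113\right)} = -3 + \frac{1}{2 \left(-15\right)} = -3 + \frac{1}{2} \left(- \frac{1}{15}\right) = -3 - \frac{1}{30} = - \frac{91}{30} \approx -3.0333$)
$s{\left(O \right)} = -1 + O$
$r + \frac{s{\left(5 \right)}}{-54} \left(-12\right) = - \frac{91}{30} + \frac{-1 + 5}{-54} \left(-12\right) = - \frac{91}{30} + 4 \left(- \frac{1}{54}\right) \left(-12\right) = - \frac{91}{30} - - \frac{8}{9} = - \frac{91}{30} + \frac{8}{9} = - \frac{193}{90}$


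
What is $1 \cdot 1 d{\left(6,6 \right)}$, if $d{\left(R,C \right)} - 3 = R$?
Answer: $9$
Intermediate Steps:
$d{\left(R,C \right)} = 3 + R$
$1 \cdot 1 d{\left(6,6 \right)} = 1 \cdot 1 \left(3 + 6\right) = 1 \cdot 9 = 9$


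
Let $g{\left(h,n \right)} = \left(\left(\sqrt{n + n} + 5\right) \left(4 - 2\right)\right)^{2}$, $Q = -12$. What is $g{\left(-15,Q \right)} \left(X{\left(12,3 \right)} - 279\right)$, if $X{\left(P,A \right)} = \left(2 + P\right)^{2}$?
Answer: $-332 - 6640 i \sqrt{6} \approx -332.0 - 16265.0 i$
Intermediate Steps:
$g{\left(h,n \right)} = \left(10 + 2 \sqrt{2} \sqrt{n}\right)^{2}$ ($g{\left(h,n \right)} = \left(\left(\sqrt{2 n} + 5\right) 2\right)^{2} = \left(\left(\sqrt{2} \sqrt{n} + 5\right) 2\right)^{2} = \left(\left(5 + \sqrt{2} \sqrt{n}\right) 2\right)^{2} = \left(10 + 2 \sqrt{2} \sqrt{n}\right)^{2}$)
$g{\left(-15,Q \right)} \left(X{\left(12,3 \right)} - 279\right) = 4 \left(5 + \sqrt{2} \sqrt{-12}\right)^{2} \left(\left(2 + 12\right)^{2} - 279\right) = 4 \left(5 + \sqrt{2} \cdot 2 i \sqrt{3}\right)^{2} \left(14^{2} - 279\right) = 4 \left(5 + 2 i \sqrt{6}\right)^{2} \left(196 - 279\right) = 4 \left(5 + 2 i \sqrt{6}\right)^{2} \left(-83\right) = - 332 \left(5 + 2 i \sqrt{6}\right)^{2}$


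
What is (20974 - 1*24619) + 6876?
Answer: 3231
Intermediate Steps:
(20974 - 1*24619) + 6876 = (20974 - 24619) + 6876 = -3645 + 6876 = 3231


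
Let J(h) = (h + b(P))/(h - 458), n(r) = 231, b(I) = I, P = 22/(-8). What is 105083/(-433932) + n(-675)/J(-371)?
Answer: 332233077187/648728340 ≈ 512.13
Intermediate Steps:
P = -11/4 (P = 22*(-1/8) = -11/4 ≈ -2.7500)
J(h) = (-11/4 + h)/(-458 + h) (J(h) = (h - 11/4)/(h - 458) = (-11/4 + h)/(-458 + h))
105083/(-433932) + n(-675)/J(-371) = 105083/(-433932) + 231/(((-11/4 - 371)/(-458 - 371))) = 105083*(-1/433932) + 231/((-1495/4/(-829))) = -105083/433932 + 231/((-1/829*(-1495/4))) = -105083/433932 + 231/(1495/3316) = -105083/433932 + 231*(3316/1495) = -105083/433932 + 765996/1495 = 332233077187/648728340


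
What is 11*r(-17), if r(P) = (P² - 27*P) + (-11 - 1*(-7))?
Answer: 8184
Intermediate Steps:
r(P) = -4 + P² - 27*P (r(P) = (P² - 27*P) + (-11 + 7) = (P² - 27*P) - 4 = -4 + P² - 27*P)
11*r(-17) = 11*(-4 + (-17)² - 27*(-17)) = 11*(-4 + 289 + 459) = 11*744 = 8184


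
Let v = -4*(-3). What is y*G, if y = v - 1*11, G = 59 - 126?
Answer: -67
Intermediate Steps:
v = 12
G = -67
y = 1 (y = 12 - 1*11 = 12 - 11 = 1)
y*G = 1*(-67) = -67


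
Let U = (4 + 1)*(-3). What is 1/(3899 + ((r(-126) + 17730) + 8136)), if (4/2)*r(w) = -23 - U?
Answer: 1/29761 ≈ 3.3601e-5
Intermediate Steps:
U = -15 (U = 5*(-3) = -15)
r(w) = -4 (r(w) = (-23 - 1*(-15))/2 = (-23 + 15)/2 = (½)*(-8) = -4)
1/(3899 + ((r(-126) + 17730) + 8136)) = 1/(3899 + ((-4 + 17730) + 8136)) = 1/(3899 + (17726 + 8136)) = 1/(3899 + 25862) = 1/29761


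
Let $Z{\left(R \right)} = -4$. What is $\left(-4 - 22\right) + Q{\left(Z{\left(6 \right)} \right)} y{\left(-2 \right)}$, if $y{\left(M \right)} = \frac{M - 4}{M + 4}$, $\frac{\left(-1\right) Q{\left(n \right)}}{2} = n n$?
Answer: $70$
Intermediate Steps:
$Q{\left(n \right)} = - 2 n^{2}$ ($Q{\left(n \right)} = - 2 n n = - 2 n^{2}$)
$y{\left(M \right)} = \frac{-4 + M}{4 + M}$
$\left(-4 - 22\right) + Q{\left(Z{\left(6 \right)} \right)} y{\left(-2 \right)} = \left(-4 - 22\right) + - 2 \left(-4\right)^{2} \frac{-4 - 2}{4 - 2} = -26 + \left(-2\right) 16 \cdot \frac{1}{2} \left(-6\right) = -26 - 32 \cdot \frac{1}{2} \left(-6\right) = -26 - -96 = -26 + 96 = 70$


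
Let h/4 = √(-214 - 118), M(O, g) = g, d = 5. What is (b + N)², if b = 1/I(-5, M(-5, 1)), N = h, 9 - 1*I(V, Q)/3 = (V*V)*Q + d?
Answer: (-1 + 504*I*√83)²/3969 ≈ -5312.0 - 2.3138*I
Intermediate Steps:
I(V, Q) = 12 - 3*Q*V² (I(V, Q) = 27 - 3*((V*V)*Q + 5) = 27 - 3*(V²*Q + 5) = 27 - 3*(Q*V² + 5) = 27 - 3*(5 + Q*V²) = 27 + (-15 - 3*Q*V²) = 12 - 3*Q*V²)
h = 8*I*√83 (h = 4*√(-214 - 118) = 4*√(-332) = 4*(2*I*√83) = 8*I*√83 ≈ 72.883*I)
N = 8*I*√83 ≈ 72.883*I
b = -1/63 (b = 1/(12 - 3*1*(-5)²) = 1/(12 - 3*1*25) = 1/(12 - 75) = 1/(-63) = -1/63 ≈ -0.015873)
(b + N)² = (-1/63 + 8*I*√83)²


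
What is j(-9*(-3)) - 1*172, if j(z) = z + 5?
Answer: -140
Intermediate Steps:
j(z) = 5 + z
j(-9*(-3)) - 1*172 = (5 - 9*(-3)) - 1*172 = (5 + 27) - 172 = 32 - 172 = -140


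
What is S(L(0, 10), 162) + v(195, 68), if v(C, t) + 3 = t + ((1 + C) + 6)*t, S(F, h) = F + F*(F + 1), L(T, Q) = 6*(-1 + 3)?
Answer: 13969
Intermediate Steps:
L(T, Q) = 12 (L(T, Q) = 6*2 = 12)
S(F, h) = F + F*(1 + F)
v(C, t) = -3 + t + t*(7 + C) (v(C, t) = -3 + (t + ((1 + C) + 6)*t) = -3 + (t + (7 + C)*t) = -3 + (t + t*(7 + C)) = -3 + t + t*(7 + C))
S(L(0, 10), 162) + v(195, 68) = 12*(2 + 12) + (-3 + 8*68 + 195*68) = 12*14 + (-3 + 544 + 13260) = 168 + 13801 = 13969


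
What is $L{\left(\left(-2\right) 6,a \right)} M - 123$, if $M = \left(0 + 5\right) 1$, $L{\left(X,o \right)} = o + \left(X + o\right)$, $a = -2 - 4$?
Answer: $-243$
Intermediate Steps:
$a = -6$
$L{\left(X,o \right)} = X + 2 o$
$M = 5$ ($M = 5 \cdot 1 = 5$)
$L{\left(\left(-2\right) 6,a \right)} M - 123 = \left(\left(-2\right) 6 + 2 \left(-6\right)\right) 5 - 123 = \left(-12 - 12\right) 5 - 123 = \left(-24\right) 5 - 123 = -120 - 123 = -243$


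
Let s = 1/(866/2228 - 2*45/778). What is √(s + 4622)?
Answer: 10*√647433046281/118307 ≈ 68.012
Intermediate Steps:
s = 433346/118307 (s = 1/(866*(1/2228) - 90*1/778) = 1/(433/1114 - 45/389) = 1/(118307/433346) = 433346/118307 ≈ 3.6629)
√(s + 4622) = √(433346/118307 + 4622) = √(547248300/118307) = 10*√647433046281/118307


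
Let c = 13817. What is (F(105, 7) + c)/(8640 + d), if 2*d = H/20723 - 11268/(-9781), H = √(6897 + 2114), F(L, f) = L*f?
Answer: 20663179309782524915356608/12269225641286622503110645 - 57699470342490512*√9011/12269225641286622503110645 ≈ 1.6841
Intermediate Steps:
H = √9011 ≈ 94.926
d = 5634/9781 + √9011/41446 (d = (√9011/20723 - 11268/(-9781))/2 = (√9011*(1/20723) - 11268*(-1/9781))/2 = (√9011/20723 + 11268/9781)/2 = (11268/9781 + √9011/20723)/2 = 5634/9781 + √9011/41446 ≈ 0.57831)
(F(105, 7) + c)/(8640 + d) = (105*7 + 13817)/(8640 + (5634/9781 + √9011/41446)) = (735 + 13817)/(84513474/9781 + √9011/41446) = 14552/(84513474/9781 + √9011/41446)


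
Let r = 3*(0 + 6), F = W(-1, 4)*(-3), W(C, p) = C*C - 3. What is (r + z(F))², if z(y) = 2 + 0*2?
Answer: 400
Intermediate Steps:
W(C, p) = -3 + C² (W(C, p) = C² - 3 = -3 + C²)
F = 6 (F = (-3 + (-1)²)*(-3) = (-3 + 1)*(-3) = -2*(-3) = 6)
z(y) = 2 (z(y) = 2 + 0 = 2)
r = 18 (r = 3*6 = 18)
(r + z(F))² = (18 + 2)² = 20² = 400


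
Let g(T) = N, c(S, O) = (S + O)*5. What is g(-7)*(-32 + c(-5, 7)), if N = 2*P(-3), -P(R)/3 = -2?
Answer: -264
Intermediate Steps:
P(R) = 6 (P(R) = -3*(-2) = 6)
c(S, O) = 5*O + 5*S (c(S, O) = (O + S)*5 = 5*O + 5*S)
N = 12 (N = 2*6 = 12)
g(T) = 12
g(-7)*(-32 + c(-5, 7)) = 12*(-32 + (5*7 + 5*(-5))) = 12*(-32 + (35 - 25)) = 12*(-32 + 10) = 12*(-22) = -264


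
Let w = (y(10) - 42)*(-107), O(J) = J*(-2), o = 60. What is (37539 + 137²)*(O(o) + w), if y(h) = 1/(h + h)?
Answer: 1229949721/5 ≈ 2.4599e+8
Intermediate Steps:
y(h) = 1/(2*h)
O(J) = -2*J
w = 89773/20 (w = ((½)/10 - 42)*(-107) = ((½)*(⅒) - 42)*(-107) = (1/20 - 42)*(-107) = -839/20*(-107) = 89773/20 ≈ 4488.6)
(37539 + 137²)*(O(o) + w) = (37539 + 137²)*(-2*60 + 89773/20) = (37539 + 18769)*(-120 + 89773/20) = 56308*(87373/20) = 1229949721/5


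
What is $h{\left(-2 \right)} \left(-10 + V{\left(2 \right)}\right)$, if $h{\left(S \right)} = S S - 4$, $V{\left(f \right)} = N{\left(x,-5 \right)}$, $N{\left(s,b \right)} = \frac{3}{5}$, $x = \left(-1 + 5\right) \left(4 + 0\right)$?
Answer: $0$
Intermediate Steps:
$x = 16$ ($x = 4 \cdot 4 = 16$)
$N{\left(s,b \right)} = \frac{3}{5}$ ($N{\left(s,b \right)} = 3 \cdot \frac{1}{5} = \frac{3}{5}$)
$V{\left(f \right)} = \frac{3}{5}$
$h{\left(S \right)} = -4 + S^{2}$ ($h{\left(S \right)} = S^{2} - 4 = -4 + S^{2}$)
$h{\left(-2 \right)} \left(-10 + V{\left(2 \right)}\right) = \left(-4 + \left(-2\right)^{2}\right) \left(-10 + \frac{3}{5}\right) = \left(-4 + 4\right) \left(- \frac{47}{5}\right) = 0 \left(- \frac{47}{5}\right) = 0$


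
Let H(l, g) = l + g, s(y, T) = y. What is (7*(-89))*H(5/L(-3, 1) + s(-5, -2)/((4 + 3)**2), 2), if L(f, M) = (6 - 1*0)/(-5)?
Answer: 59363/42 ≈ 1413.4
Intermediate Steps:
L(f, M) = -6/5 (L(f, M) = (6 + 0)*(-1/5) = 6*(-1/5) = -6/5)
H(l, g) = g + l
(7*(-89))*H(5/L(-3, 1) + s(-5, -2)/((4 + 3)**2), 2) = (7*(-89))*(2 + (5/(-6/5) - 5/(4 + 3)**2)) = -623*(2 + (5*(-5/6) - 5/(7**2))) = -623*(2 + (-25/6 - 5/49)) = -623*(2 - 1255/294) = -623*(-667/294) = 59363/42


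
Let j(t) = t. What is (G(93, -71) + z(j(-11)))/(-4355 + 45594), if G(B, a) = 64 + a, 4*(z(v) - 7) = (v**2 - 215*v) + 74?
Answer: 640/41239 ≈ 0.015519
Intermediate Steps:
z(v) = 51/2 - 215*v/4 + v**2/4 (z(v) = 7 + ((v**2 - 215*v) + 74)/4 = 7 + (74 + v**2 - 215*v)/4 = 7 + (37/2 - 215*v/4 + v**2/4) = 51/2 - 215*v/4 + v**2/4)
(G(93, -71) + z(j(-11)))/(-4355 + 45594) = ((64 - 71) + (51/2 - 215/4*(-11) + (1/4)*(-11)**2))/(-4355 + 45594) = (-7 + (51/2 + 2365/4 + (1/4)*121))/41239 = (-7 + (51/2 + 2365/4 + 121/4))*(1/41239) = (-7 + 647)*(1/41239) = 640*(1/41239) = 640/41239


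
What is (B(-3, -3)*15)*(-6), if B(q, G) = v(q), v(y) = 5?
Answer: -450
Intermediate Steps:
B(q, G) = 5
(B(-3, -3)*15)*(-6) = (5*15)*(-6) = 75*(-6) = -450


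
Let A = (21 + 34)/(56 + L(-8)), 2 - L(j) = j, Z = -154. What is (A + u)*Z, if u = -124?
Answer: 56903/3 ≈ 18968.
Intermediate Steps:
L(j) = 2 - j
A = ⅚ (A = (21 + 34)/(56 + (2 - 1*(-8))) = 55/(56 + (2 + 8)) = 55/(56 + 10) = 55/66 = 55*(1/66) = ⅚ ≈ 0.83333)
(A + u)*Z = (⅚ - 124)*(-154) = -739/6*(-154) = 56903/3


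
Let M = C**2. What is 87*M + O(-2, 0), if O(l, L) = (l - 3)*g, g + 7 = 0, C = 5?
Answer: 2210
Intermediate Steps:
g = -7 (g = -7 + 0 = -7)
O(l, L) = 21 - 7*l (O(l, L) = (l - 3)*(-7) = (-3 + l)*(-7) = 21 - 7*l)
M = 25 (M = 5**2 = 25)
87*M + O(-2, 0) = 87*25 + (21 - 7*(-2)) = 2175 + (21 + 14) = 2175 + 35 = 2210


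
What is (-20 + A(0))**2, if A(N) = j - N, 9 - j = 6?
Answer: 289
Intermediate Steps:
j = 3 (j = 9 - 1*6 = 9 - 6 = 3)
A(N) = 3 - N
(-20 + A(0))**2 = (-20 + (3 - 1*0))**2 = (-20 + (3 + 0))**2 = (-20 + 3)**2 = (-17)**2 = 289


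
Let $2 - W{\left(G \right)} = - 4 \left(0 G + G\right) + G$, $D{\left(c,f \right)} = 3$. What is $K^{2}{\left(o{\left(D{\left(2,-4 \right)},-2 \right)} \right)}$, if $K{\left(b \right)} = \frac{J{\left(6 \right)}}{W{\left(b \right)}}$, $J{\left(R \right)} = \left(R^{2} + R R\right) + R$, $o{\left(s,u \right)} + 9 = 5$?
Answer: $\frac{1521}{25} \approx 60.84$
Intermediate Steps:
$o{\left(s,u \right)} = -4$ ($o{\left(s,u \right)} = -9 + 5 = -4$)
$J{\left(R \right)} = R + 2 R^{2}$ ($J{\left(R \right)} = \left(R^{2} + R^{2}\right) + R = 2 R^{2} + R = R + 2 R^{2}$)
$W{\left(G \right)} = 2 + 3 G$ ($W{\left(G \right)} = 2 - \left(- 4 \left(0 G + G\right) + G\right) = 2 - \left(- 4 \left(0 + G\right) + G\right) = 2 - \left(- 4 G + G\right) = 2 - - 3 G = 2 + 3 G$)
$K{\left(b \right)} = \frac{78}{2 + 3 b}$ ($K{\left(b \right)} = \frac{6 \left(1 + 2 \cdot 6\right)}{2 + 3 b} = \frac{6 \left(1 + 12\right)}{2 + 3 b} = \frac{6 \cdot 13}{2 + 3 b} = \frac{78}{2 + 3 b}$)
$K^{2}{\left(o{\left(D{\left(2,-4 \right)},-2 \right)} \right)} = \left(\frac{78}{2 + 3 \left(-4\right)}\right)^{2} = \left(\frac{78}{2 - 12}\right)^{2} = \left(\frac{78}{-10}\right)^{2} = \left(78 \left(- \frac{1}{10}\right)\right)^{2} = \left(- \frac{39}{5}\right)^{2} = \frac{1521}{25}$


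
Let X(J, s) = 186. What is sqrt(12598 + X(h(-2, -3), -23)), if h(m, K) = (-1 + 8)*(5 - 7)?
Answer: 4*sqrt(799) ≈ 113.07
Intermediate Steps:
h(m, K) = -14 (h(m, K) = 7*(-2) = -14)
sqrt(12598 + X(h(-2, -3), -23)) = sqrt(12598 + 186) = sqrt(12784) = 4*sqrt(799)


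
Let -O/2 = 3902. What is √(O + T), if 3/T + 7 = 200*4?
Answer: I*√4907535217/793 ≈ 88.34*I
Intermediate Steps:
O = -7804 (O = -2*3902 = -7804)
T = 3/793 (T = 3/(-7 + 200*4) = 3/(-7 + 800) = 3/793 ≈ 0.0037831)
√(O + T) = √(-7804 + 3/793) = √(-6188569/793) = I*√4907535217/793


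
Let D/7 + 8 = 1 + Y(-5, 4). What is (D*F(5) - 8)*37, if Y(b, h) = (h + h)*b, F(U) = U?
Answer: -61161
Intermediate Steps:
Y(b, h) = 2*b*h (Y(b, h) = (2*h)*b = 2*b*h)
D = -329 (D = -56 + 7*(1 + 2*(-5)*4) = -56 + 7*(1 - 40) = -56 + 7*(-39) = -56 - 273 = -329)
(D*F(5) - 8)*37 = (-329*5 - 8)*37 = (-1645 - 8)*37 = -1653*37 = -61161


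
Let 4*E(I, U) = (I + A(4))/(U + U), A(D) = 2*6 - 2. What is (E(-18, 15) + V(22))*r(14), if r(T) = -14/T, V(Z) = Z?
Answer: -329/15 ≈ -21.933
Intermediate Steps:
A(D) = 10 (A(D) = 12 - 2 = 10)
E(I, U) = (10 + I)/(8*U) (E(I, U) = ((I + 10)/(U + U))/4 = ((10 + I)/((2*U)))/4 = ((10 + I)*(1/(2*U)))/4 = ((10 + I)/(2*U))/4 = (10 + I)/(8*U))
(E(-18, 15) + V(22))*r(14) = ((1/8)*(10 - 18)/15 + 22)*(-14/14) = ((1/8)*(1/15)*(-8) + 22)*(-14*1/14) = (-1/15 + 22)*(-1) = (329/15)*(-1) = -329/15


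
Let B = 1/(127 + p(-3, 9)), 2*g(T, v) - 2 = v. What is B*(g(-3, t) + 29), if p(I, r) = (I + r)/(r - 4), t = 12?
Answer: 180/641 ≈ 0.28081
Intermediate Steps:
g(T, v) = 1 + v/2
p(I, r) = (I + r)/(-4 + r)
B = 5/641 (B = 1/(127 + (-3 + 9)/(-4 + 9)) = 1/(127 + 6/5) = 1/(641/5) = 5/641 ≈ 0.0078003)
B*(g(-3, t) + 29) = 5*((1 + (½)*12) + 29)/641 = 5*((1 + 6) + 29)/641 = 5*(7 + 29)/641 = (5/641)*36 = 180/641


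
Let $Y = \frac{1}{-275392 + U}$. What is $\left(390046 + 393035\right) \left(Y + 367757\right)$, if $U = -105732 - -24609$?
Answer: $\frac{102670444388517174}{356515} \approx 2.8798 \cdot 10^{11}$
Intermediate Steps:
$U = -81123$ ($U = -105732 + 24609 = -81123$)
$Y = - \frac{1}{356515}$ ($Y = \frac{1}{-275392 - 81123} = \frac{1}{-356515} = - \frac{1}{356515} \approx -2.8049 \cdot 10^{-6}$)
$\left(390046 + 393035\right) \left(Y + 367757\right) = \left(390046 + 393035\right) \left(- \frac{1}{356515} + 367757\right) = 783081 \cdot \frac{131110886854}{356515} = \frac{102670444388517174}{356515}$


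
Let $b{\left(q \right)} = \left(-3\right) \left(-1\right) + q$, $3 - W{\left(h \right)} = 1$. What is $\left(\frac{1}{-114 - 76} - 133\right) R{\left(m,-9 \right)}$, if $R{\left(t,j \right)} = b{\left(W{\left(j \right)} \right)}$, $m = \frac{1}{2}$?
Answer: $- \frac{25271}{38} \approx -665.03$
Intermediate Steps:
$W{\left(h \right)} = 2$ ($W{\left(h \right)} = 3 - 1 = 2$)
$m = \frac{1}{2} \approx 0.5$
$b{\left(q \right)} = 3 + q$
$R{\left(t,j \right)} = 5$ ($R{\left(t,j \right)} = 3 + 2 = 5$)
$\left(\frac{1}{-114 - 76} - 133\right) R{\left(m,-9 \right)} = \left(\frac{1}{-114 - 76} - 133\right) 5 = \left(\frac{1}{-190} - 133\right) 5 = \left(- \frac{1}{190} - 133\right) 5 = \left(- \frac{25271}{190}\right) 5 = - \frac{25271}{38}$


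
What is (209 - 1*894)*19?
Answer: -13015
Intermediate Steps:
(209 - 1*894)*19 = (209 - 894)*19 = -685*19 = -13015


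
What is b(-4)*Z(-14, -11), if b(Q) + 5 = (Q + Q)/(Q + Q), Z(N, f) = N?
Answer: 56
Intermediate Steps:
b(Q) = -4 (b(Q) = -5 + (Q + Q)/(Q + Q) = -5 + (2*Q)/((2*Q)) = -5 + (2*Q)*(1/(2*Q)) = -5 + 1 = -4)
b(-4)*Z(-14, -11) = -4*(-14) = 56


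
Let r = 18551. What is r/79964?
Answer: 18551/79964 ≈ 0.23199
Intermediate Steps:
r/79964 = 18551/79964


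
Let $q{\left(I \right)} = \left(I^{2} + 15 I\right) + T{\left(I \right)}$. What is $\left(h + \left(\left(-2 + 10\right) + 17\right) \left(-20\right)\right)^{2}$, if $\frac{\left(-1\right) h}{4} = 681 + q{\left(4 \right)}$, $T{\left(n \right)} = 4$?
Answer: $12559936$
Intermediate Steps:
$q{\left(I \right)} = 4 + I^{2} + 15 I$ ($q{\left(I \right)} = \left(I^{2} + 15 I\right) + 4 = 4 + I^{2} + 15 I$)
$h = -3044$ ($h = - 4 \left(681 + \left(4 + 4^{2} + 15 \cdot 4\right)\right) = - 4 \left(681 + \left(4 + 16 + 60\right)\right) = - 4 \left(681 + 80\right) = \left(-4\right) 761 = -3044$)
$\left(h + \left(\left(-2 + 10\right) + 17\right) \left(-20\right)\right)^{2} = \left(-3044 + \left(\left(-2 + 10\right) + 17\right) \left(-20\right)\right)^{2} = \left(-3044 + \left(8 + 17\right) \left(-20\right)\right)^{2} = \left(-3044 + 25 \left(-20\right)\right)^{2} = \left(-3044 - 500\right)^{2} = \left(-3544\right)^{2} = 12559936$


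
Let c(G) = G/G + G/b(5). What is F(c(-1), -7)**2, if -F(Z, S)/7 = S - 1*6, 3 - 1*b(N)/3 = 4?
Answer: 8281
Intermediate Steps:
b(N) = -3 (b(N) = 9 - 3*4 = 9 - 12 = -3)
c(G) = 1 - G/3 (c(G) = G/G + G/(-3) = 1 + G*(-1/3) = 1 - G/3)
F(Z, S) = 42 - 7*S (F(Z, S) = -7*(S - 1*6) = -7*(S - 6) = -7*(-6 + S) = 42 - 7*S)
F(c(-1), -7)**2 = (42 - 7*(-7))**2 = (42 + 49)**2 = 91**2 = 8281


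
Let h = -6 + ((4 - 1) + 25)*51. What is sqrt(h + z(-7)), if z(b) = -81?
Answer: 3*sqrt(149) ≈ 36.620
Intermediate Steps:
h = 1422 (h = -6 + (3 + 25)*51 = -6 + 28*51 = -6 + 1428 = 1422)
sqrt(h + z(-7)) = sqrt(1422 - 81) = sqrt(1341) = 3*sqrt(149)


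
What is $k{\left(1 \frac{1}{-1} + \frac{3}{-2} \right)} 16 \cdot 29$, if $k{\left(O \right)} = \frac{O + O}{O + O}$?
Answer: $464$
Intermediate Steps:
$k{\left(O \right)} = 1$ ($k{\left(O \right)} = \frac{2 O}{2 O} = 2 O \frac{1}{2 O} = 1$)
$k{\left(1 \frac{1}{-1} + \frac{3}{-2} \right)} 16 \cdot 29 = 1 \cdot 16 \cdot 29 = 16 \cdot 29 = 464$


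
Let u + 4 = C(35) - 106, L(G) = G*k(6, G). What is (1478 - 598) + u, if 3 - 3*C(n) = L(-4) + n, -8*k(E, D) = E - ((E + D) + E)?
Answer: 2279/3 ≈ 759.67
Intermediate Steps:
k(E, D) = D/8 + E/8 (k(E, D) = -(E - ((E + D) + E))/8 = -(E - ((D + E) + E))/8 = -(E - (D + 2*E))/8 = -(E + (-D - 2*E))/8 = -(-D - E)/8 = D/8 + E/8)
L(G) = G*(¾ + G/8) (L(G) = G*(G/8 + (⅛)*6) = G*(G/8 + ¾) = G*(¾ + G/8))
C(n) = 4/3 - n/3 (C(n) = 1 - ((⅛)*(-4)*(6 - 4) + n)/3 = 1 - ((⅛)*(-4)*2 + n)/3 = 1 - (-1 + n)/3 = 1 + (⅓ - n/3) = 4/3 - n/3)
u = -361/3 (u = -4 + ((4/3 - ⅓*35) - 106) = -4 + ((4/3 - 35/3) - 106) = -4 + (-31/3 - 106) = -4 - 349/3 = -361/3 ≈ -120.33)
(1478 - 598) + u = (1478 - 598) - 361/3 = 880 - 361/3 = 2279/3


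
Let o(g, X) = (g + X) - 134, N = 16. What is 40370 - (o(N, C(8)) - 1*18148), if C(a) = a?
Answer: 58628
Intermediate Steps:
o(g, X) = -134 + X + g (o(g, X) = (X + g) - 134 = -134 + X + g)
40370 - (o(N, C(8)) - 1*18148) = 40370 - ((-134 + 8 + 16) - 1*18148) = 40370 - (-110 - 18148) = 40370 - 1*(-18258) = 40370 + 18258 = 58628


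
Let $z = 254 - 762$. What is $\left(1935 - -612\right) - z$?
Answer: $3055$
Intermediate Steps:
$z = -508$ ($z = 254 - 762 = -508$)
$\left(1935 - -612\right) - z = \left(1935 - -612\right) - -508 = \left(1935 + 612\right) + 508 = 2547 + 508 = 3055$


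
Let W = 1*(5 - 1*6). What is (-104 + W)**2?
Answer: 11025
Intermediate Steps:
W = -1 (W = 1*(5 - 6) = 1*(-1) = -1)
(-104 + W)**2 = (-104 - 1)**2 = (-105)**2 = 11025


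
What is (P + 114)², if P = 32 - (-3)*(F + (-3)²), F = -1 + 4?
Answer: 33124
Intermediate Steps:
F = 3
P = 68 (P = 32 - (-3)*(3 + (-3)²) = 32 - (-3)*(3 + 9) = 32 - (-3)*12 = 32 - 1*(-36) = 32 + 36 = 68)
(P + 114)² = (68 + 114)² = 182² = 33124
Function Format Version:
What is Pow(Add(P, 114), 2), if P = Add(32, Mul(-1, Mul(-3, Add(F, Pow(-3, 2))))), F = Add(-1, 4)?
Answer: 33124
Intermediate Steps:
F = 3
P = 68 (P = Add(32, Mul(-1, Mul(-3, Add(3, Pow(-3, 2))))) = Add(32, Mul(-1, Mul(-3, Add(3, 9)))) = Add(32, Mul(-1, Mul(-3, 12))) = Add(32, Mul(-1, -36)) = Add(32, 36) = 68)
Pow(Add(P, 114), 2) = Pow(Add(68, 114), 2) = Pow(182, 2) = 33124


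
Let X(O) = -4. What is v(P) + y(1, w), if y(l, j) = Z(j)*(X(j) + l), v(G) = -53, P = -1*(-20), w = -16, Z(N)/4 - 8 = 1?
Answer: -161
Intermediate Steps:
Z(N) = 36 (Z(N) = 32 + 4*1 = 32 + 4 = 36)
P = 20
y(l, j) = -144 + 36*l (y(l, j) = 36*(-4 + l) = -144 + 36*l)
v(P) + y(1, w) = -53 + (-144 + 36*1) = -53 + (-144 + 36) = -53 - 108 = -161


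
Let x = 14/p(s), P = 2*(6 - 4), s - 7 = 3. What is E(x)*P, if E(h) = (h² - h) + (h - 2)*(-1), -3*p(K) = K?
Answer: 2804/25 ≈ 112.16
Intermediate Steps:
s = 10 (s = 7 + 3 = 10)
p(K) = -K/3
P = 4 (P = 2*2 = 4)
x = -21/5 (x = 14/((-⅓*10)) = 14/(-10/3) = 14*(-3/10) = -21/5 ≈ -4.2000)
E(h) = 2 + h² - 2*h (E(h) = (h² - h) + (-2 + h)*(-1) = (h² - h) + (2 - h) = 2 + h² - 2*h)
E(x)*P = (2 + (-21/5)² - 2*(-21/5))*4 = (2 + 441/25 + 42/5)*4 = (701/25)*4 = 2804/25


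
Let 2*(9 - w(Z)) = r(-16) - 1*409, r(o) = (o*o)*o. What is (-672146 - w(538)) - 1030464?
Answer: -3409743/2 ≈ -1.7049e+6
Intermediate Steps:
r(o) = o³ (r(o) = o²*o = o³)
w(Z) = 4523/2 (w(Z) = 9 - ((-16)³ - 1*409)/2 = 9 - (-4096 - 409)/2 = 9 - ½*(-4505) = 9 + 4505/2 = 4523/2)
(-672146 - w(538)) - 1030464 = (-672146 - 1*4523/2) - 1030464 = (-672146 - 4523/2) - 1030464 = -1348815/2 - 1030464 = -3409743/2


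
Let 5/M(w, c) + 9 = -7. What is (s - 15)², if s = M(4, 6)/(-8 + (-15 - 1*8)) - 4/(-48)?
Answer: 491996761/2214144 ≈ 222.21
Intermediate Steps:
M(w, c) = -5/16 (M(w, c) = 5/(-9 - 7) = 5/(-16) = 5*(-1/16) = -5/16)
s = 139/1488 (s = -5/(16*(-8 + (-15 - 1*8))) - 4/(-48) = -5/(16*(-8 + (-15 - 8))) - 4*(-1/48) = -5/(16*(-8 - 23)) + 1/12 = -5/16/(-31) + 1/12 = -5/16*(-1/31) + 1/12 = 5/496 + 1/12 = 139/1488 ≈ 0.093414)
(s - 15)² = (139/1488 - 15)² = (-22181/1488)² = 491996761/2214144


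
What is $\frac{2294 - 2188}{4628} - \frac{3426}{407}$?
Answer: $- \frac{7906193}{941798} \approx -8.3948$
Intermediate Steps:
$\frac{2294 - 2188}{4628} - \frac{3426}{407} = 106 \cdot \frac{1}{4628} - \frac{3426}{407} = \frac{53}{2314} - \frac{3426}{407} = - \frac{7906193}{941798}$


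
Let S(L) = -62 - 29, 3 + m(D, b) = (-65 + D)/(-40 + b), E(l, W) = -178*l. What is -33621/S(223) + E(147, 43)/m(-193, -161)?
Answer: 23342931/1495 ≈ 15614.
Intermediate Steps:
m(D, b) = -3 + (-65 + D)/(-40 + b)
S(L) = -91
-33621/S(223) + E(147, 43)/m(-193, -161) = -33621/(-91) + (-178*147)/(((55 - 193 - 3*(-161))/(-40 - 161))) = -33621*(-1/91) - 26166*(-201/(55 - 193 + 483)) = 4803/13 - 26166/((-1/201*345)) = 4803/13 - 26166/(-115/67) = 4803/13 - 26166*(-67/115) = 4803/13 + 1753122/115 = 23342931/1495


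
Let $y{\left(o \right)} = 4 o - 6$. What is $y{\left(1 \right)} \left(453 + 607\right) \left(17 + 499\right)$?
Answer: $-1093920$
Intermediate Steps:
$y{\left(o \right)} = -6 + 4 o$ ($y{\left(o \right)} = 4 o - 6 = -6 + 4 o$)
$y{\left(1 \right)} \left(453 + 607\right) \left(17 + 499\right) = \left(-6 + 4 \cdot 1\right) \left(453 + 607\right) \left(17 + 499\right) = \left(-6 + 4\right) 1060 \cdot 516 = \left(-2\right) 546960 = -1093920$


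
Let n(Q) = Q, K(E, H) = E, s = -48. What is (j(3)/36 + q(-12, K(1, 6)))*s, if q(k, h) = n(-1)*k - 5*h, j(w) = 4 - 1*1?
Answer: -340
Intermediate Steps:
j(w) = 3 (j(w) = 4 - 1 = 3)
q(k, h) = -k - 5*h
(j(3)/36 + q(-12, K(1, 6)))*s = (3/36 + (-1*(-12) - 5*1))*(-48) = (3*(1/36) + (12 - 5))*(-48) = (1/12 + 7)*(-48) = (85/12)*(-48) = -340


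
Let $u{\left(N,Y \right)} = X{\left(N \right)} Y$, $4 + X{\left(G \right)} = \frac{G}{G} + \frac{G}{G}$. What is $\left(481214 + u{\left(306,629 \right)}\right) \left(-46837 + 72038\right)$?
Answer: $12095371156$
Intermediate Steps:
$X{\left(G \right)} = -2$ ($X{\left(G \right)} = -4 + \left(\frac{G}{G} + \frac{G}{G}\right) = -4 + \left(1 + 1\right) = -4 + 2 = -2$)
$u{\left(N,Y \right)} = - 2 Y$
$\left(481214 + u{\left(306,629 \right)}\right) \left(-46837 + 72038\right) = \left(481214 - 1258\right) \left(-46837 + 72038\right) = \left(481214 - 1258\right) 25201 = 479956 \cdot 25201 = 12095371156$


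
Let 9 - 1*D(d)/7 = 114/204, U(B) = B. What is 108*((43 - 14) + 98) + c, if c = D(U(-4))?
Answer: 468353/34 ≈ 13775.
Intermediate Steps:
D(d) = 2009/34 (D(d) = 63 - 798/204 = 63 - 7*19/34 = 63 - 133/34 = 2009/34)
c = 2009/34 ≈ 59.088
108*((43 - 14) + 98) + c = 108*((43 - 14) + 98) + 2009/34 = 108*(29 + 98) + 2009/34 = 108*127 + 2009/34 = 13716 + 2009/34 = 468353/34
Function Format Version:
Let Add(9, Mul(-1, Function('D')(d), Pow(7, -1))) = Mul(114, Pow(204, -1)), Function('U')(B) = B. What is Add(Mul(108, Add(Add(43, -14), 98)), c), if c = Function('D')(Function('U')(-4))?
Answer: Rational(468353, 34) ≈ 13775.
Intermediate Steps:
Function('D')(d) = Rational(2009, 34) (Function('D')(d) = Add(63, Mul(-7, Mul(114, Pow(204, -1)))) = Add(63, Mul(-7, Mul(114, Rational(1, 204)))) = Add(63, Mul(-7, Rational(19, 34))) = Add(63, Rational(-133, 34)) = Rational(2009, 34))
c = Rational(2009, 34) ≈ 59.088
Add(Mul(108, Add(Add(43, -14), 98)), c) = Add(Mul(108, Add(Add(43, -14), 98)), Rational(2009, 34)) = Add(Mul(108, Add(29, 98)), Rational(2009, 34)) = Add(Mul(108, 127), Rational(2009, 34)) = Add(13716, Rational(2009, 34)) = Rational(468353, 34)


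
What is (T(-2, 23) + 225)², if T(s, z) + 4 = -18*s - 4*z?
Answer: 27225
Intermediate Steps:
T(s, z) = -4 - 18*s - 4*z (T(s, z) = -4 + (-18*s - 4*z) = -4 - 18*s - 4*z)
(T(-2, 23) + 225)² = ((-4 - 18*(-2) - 4*23) + 225)² = ((-4 + 36 - 92) + 225)² = (-60 + 225)² = 165² = 27225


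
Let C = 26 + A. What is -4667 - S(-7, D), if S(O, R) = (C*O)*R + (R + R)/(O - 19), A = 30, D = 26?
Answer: 5527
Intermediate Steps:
C = 56 (C = 26 + 30 = 56)
S(O, R) = 2*R/(-19 + O) + 56*O*R (S(O, R) = (56*O)*R + (R + R)/(O - 19) = 56*O*R + (2*R)/(-19 + O) = 56*O*R + 2*R/(-19 + O) = 2*R/(-19 + O) + 56*O*R)
-4667 - S(-7, D) = -4667 - 2*26*(1 - 532*(-7) + 28*(-7)²)/(-19 - 7) = -4667 - 2*26*(1 + 3724 + 28*49)/(-26) = -4667 - 2*26*(-1)*(1 + 3724 + 1372)/26 = -4667 - 2*26*(-1)*5097/26 = -4667 - 1*(-10194) = -4667 + 10194 = 5527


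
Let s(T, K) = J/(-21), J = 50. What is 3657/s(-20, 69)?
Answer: -76797/50 ≈ -1535.9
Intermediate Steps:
s(T, K) = -50/21 (s(T, K) = 50/(-21) = 50*(-1/21) = -50/21)
3657/s(-20, 69) = 3657/(-50/21) = 3657*(-21/50) = -76797/50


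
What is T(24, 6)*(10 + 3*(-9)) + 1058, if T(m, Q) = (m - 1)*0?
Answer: 1058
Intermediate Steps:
T(m, Q) = 0 (T(m, Q) = (-1 + m)*0 = 0)
T(24, 6)*(10 + 3*(-9)) + 1058 = 0*(10 + 3*(-9)) + 1058 = 0*(10 - 27) + 1058 = 0*(-17) + 1058 = 0 + 1058 = 1058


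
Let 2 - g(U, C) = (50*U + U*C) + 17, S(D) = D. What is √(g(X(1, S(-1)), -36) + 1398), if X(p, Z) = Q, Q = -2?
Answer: √1411 ≈ 37.563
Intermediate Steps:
X(p, Z) = -2
g(U, C) = -15 - 50*U - C*U (g(U, C) = 2 - ((50*U + U*C) + 17) = 2 - ((50*U + C*U) + 17) = 2 - (17 + 50*U + C*U) = 2 + (-17 - 50*U - C*U) = -15 - 50*U - C*U)
√(g(X(1, S(-1)), -36) + 1398) = √((-15 - 50*(-2) - 1*(-36)*(-2)) + 1398) = √((-15 + 100 - 72) + 1398) = √(13 + 1398) = √1411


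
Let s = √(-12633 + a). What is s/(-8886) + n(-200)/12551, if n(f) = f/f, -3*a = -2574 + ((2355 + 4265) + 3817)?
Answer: 1/12551 - I*√15254/8886 ≈ 7.9675e-5 - 0.013899*I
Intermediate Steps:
a = -2621 (a = -(-2574 + ((2355 + 4265) + 3817))/3 = -(-2574 + (6620 + 3817))/3 = -(-2574 + 10437)/3 = -⅓*7863 = -2621)
n(f) = 1
s = I*√15254 (s = √(-12633 - 2621) = √(-15254) = I*√15254 ≈ 123.51*I)
s/(-8886) + n(-200)/12551 = (I*√15254)/(-8886) + 1/12551 = (I*√15254)*(-1/8886) + 1*(1/12551) = -I*√15254/8886 + 1/12551 = 1/12551 - I*√15254/8886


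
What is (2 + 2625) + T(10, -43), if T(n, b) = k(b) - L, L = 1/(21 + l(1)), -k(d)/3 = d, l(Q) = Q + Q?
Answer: 63387/23 ≈ 2756.0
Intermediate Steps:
l(Q) = 2*Q
k(d) = -3*d
L = 1/23 (L = 1/(21 + 2*1) = 1/(21 + 2) = 1/23 ≈ 0.043478)
T(n, b) = -1/23 - 3*b (T(n, b) = -3*b - 1*1/23 = -3*b - 1/23 = -1/23 - 3*b)
(2 + 2625) + T(10, -43) = (2 + 2625) + (-1/23 - 3*(-43)) = 2627 + (-1/23 + 129) = 2627 + 2966/23 = 63387/23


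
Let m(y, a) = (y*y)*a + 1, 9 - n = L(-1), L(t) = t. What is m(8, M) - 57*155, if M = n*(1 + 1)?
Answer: -7554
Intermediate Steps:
n = 10 (n = 9 - 1*(-1) = 9 + 1 = 10)
M = 20 (M = 10*(1 + 1) = 10*2 = 20)
m(y, a) = 1 + a*y² (m(y, a) = y²*a + 1 = a*y² + 1 = 1 + a*y²)
m(8, M) - 57*155 = (1 + 20*8²) - 57*155 = (1 + 20*64) - 8835 = (1 + 1280) - 8835 = 1281 - 8835 = -7554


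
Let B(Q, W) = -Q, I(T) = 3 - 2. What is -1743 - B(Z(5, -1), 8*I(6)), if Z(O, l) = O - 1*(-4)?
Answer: -1734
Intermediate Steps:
I(T) = 1
Z(O, l) = 4 + O (Z(O, l) = O + 4 = 4 + O)
-1743 - B(Z(5, -1), 8*I(6)) = -1743 - (-1)*(4 + 5) = -1743 - (-1)*9 = -1743 - 1*(-9) = -1743 + 9 = -1734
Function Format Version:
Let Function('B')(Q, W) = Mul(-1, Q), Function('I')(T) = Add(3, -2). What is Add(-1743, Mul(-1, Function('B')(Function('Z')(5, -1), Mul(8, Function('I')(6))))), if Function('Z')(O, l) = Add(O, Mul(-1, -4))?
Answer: -1734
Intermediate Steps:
Function('I')(T) = 1
Function('Z')(O, l) = Add(4, O) (Function('Z')(O, l) = Add(O, 4) = Add(4, O))
Add(-1743, Mul(-1, Function('B')(Function('Z')(5, -1), Mul(8, Function('I')(6))))) = Add(-1743, Mul(-1, Mul(-1, Add(4, 5)))) = Add(-1743, Mul(-1, Mul(-1, 9))) = Add(-1743, Mul(-1, -9)) = Add(-1743, 9) = -1734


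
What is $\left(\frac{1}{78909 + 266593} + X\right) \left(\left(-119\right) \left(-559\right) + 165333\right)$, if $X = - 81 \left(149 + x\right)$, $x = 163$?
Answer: $- \frac{1012219677550361}{172751} \approx -5.8594 \cdot 10^{9}$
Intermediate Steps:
$X = -25272$ ($X = - 81 \left(149 + 163\right) = \left(-81\right) 312 = -25272$)
$\left(\frac{1}{78909 + 266593} + X\right) \left(\left(-119\right) \left(-559\right) + 165333\right) = \left(\frac{1}{78909 + 266593} - 25272\right) \left(\left(-119\right) \left(-559\right) + 165333\right) = \left(\frac{1}{345502} - 25272\right) \left(66521 + 165333\right) = \left(\frac{1}{345502} - 25272\right) 231854 = \left(- \frac{8731526543}{345502}\right) 231854 = - \frac{1012219677550361}{172751}$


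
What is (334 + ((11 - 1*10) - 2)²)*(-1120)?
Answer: -375200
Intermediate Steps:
(334 + ((11 - 1*10) - 2)²)*(-1120) = (334 + ((11 - 10) - 2)²)*(-1120) = (334 + (1 - 2)²)*(-1120) = (334 + (-1)²)*(-1120) = (334 + 1)*(-1120) = 335*(-1120) = -375200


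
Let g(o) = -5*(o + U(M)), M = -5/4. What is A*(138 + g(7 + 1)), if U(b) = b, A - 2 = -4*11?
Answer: -8757/2 ≈ -4378.5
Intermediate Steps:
A = -42 (A = 2 - 4*11 = 2 - 44 = -42)
M = -5/4 (M = (1/4)*(-5) = -5/4 ≈ -1.2500)
g(o) = 25/4 - 5*o (g(o) = -5*(o - 5/4) = -5*(-5/4 + o) = 25/4 - 5*o)
A*(138 + g(7 + 1)) = -42*(138 + (25/4 - 5*(7 + 1))) = -42*(138 + (25/4 - 5*8)) = -42*(138 + (25/4 - 40)) = -42*(138 - 135/4) = -42*417/4 = -8757/2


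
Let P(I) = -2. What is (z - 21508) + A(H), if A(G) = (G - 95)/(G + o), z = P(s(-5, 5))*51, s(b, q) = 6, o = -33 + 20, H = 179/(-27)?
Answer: -5725278/265 ≈ -21605.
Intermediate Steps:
H = -179/27 (H = 179*(-1/27) = -179/27 ≈ -6.6296)
o = -13
z = -102 (z = -2*51 = -102)
A(G) = (-95 + G)/(-13 + G) (A(G) = (G - 95)/(G - 13) = (-95 + G)/(-13 + G))
(z - 21508) + A(H) = (-102 - 21508) + (-95 - 179/27)/(-13 - 179/27) = -21610 - 2744/27/(-530/27) = -21610 - 27/530*(-2744/27) = -21610 + 1372/265 = -5725278/265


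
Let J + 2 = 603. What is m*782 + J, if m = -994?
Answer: -776707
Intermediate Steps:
J = 601 (J = -2 + 603 = 601)
m*782 + J = -994*782 + 601 = -777308 + 601 = -776707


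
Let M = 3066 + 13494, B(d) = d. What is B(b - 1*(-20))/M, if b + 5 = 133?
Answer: 37/4140 ≈ 0.0089372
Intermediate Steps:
b = 128 (b = -5 + 133 = 128)
M = 16560
B(b - 1*(-20))/M = (128 - 1*(-20))/16560 = (128 + 20)*(1/16560) = 148*(1/16560) = 37/4140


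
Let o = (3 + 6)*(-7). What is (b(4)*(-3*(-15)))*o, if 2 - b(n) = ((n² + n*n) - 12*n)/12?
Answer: -9450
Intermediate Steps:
b(n) = 2 + n - n²/6 (b(n) = 2 - ((n² + n*n) - 12*n)/12 = 2 - ((n² + n²) - 12*n)/12 = 2 - (2*n² - 12*n)/12 = 2 - (-12*n + 2*n²)/12 = 2 - (-n + n²/6) = 2 + (n - n²/6) = 2 + n - n²/6)
o = -63 (o = 9*(-7) = -63)
(b(4)*(-3*(-15)))*o = ((2 + 4 - ⅙*4²)*(-3*(-15)))*(-63) = ((2 + 4 - ⅙*16)*45)*(-63) = ((2 + 4 - 8/3)*45)*(-63) = ((10/3)*45)*(-63) = 150*(-63) = -9450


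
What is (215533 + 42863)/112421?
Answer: 258396/112421 ≈ 2.2985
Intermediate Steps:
(215533 + 42863)/112421 = 258396*(1/112421) = 258396/112421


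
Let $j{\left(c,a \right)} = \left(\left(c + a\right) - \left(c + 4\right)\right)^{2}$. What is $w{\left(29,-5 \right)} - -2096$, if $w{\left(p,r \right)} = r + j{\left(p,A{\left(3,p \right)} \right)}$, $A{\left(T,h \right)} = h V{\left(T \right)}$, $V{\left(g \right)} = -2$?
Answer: $5935$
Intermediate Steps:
$A{\left(T,h \right)} = - 2 h$ ($A{\left(T,h \right)} = h \left(-2\right) = - 2 h$)
$j{\left(c,a \right)} = \left(-4 + a\right)^{2}$ ($j{\left(c,a \right)} = \left(\left(a + c\right) - \left(4 + c\right)\right)^{2} = \left(-4 + a\right)^{2}$)
$w{\left(p,r \right)} = r + \left(-4 - 2 p\right)^{2}$
$w{\left(29,-5 \right)} - -2096 = \left(-5 + 4 \left(2 + 29\right)^{2}\right) - -2096 = \left(-5 + 4 \cdot 31^{2}\right) + 2096 = \left(-5 + 4 \cdot 961\right) + 2096 = \left(-5 + 3844\right) + 2096 = 3839 + 2096 = 5935$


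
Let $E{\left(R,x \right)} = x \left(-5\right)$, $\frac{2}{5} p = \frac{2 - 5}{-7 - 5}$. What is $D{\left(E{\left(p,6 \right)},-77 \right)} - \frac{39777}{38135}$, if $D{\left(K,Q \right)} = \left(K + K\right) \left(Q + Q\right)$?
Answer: $\frac{352327623}{38135} \approx 9239.0$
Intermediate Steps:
$p = \frac{5}{8}$ ($p = \frac{5 \frac{2 - 5}{-7 - 5}}{2} = \frac{5 \left(- \frac{3}{-12}\right)}{2} = \frac{5 \left(\left(-3\right) \left(- \frac{1}{12}\right)\right)}{2} = \frac{5}{2} \cdot \frac{1}{4} = \frac{5}{8} \approx 0.625$)
$E{\left(R,x \right)} = - 5 x$
$D{\left(K,Q \right)} = 4 K Q$ ($D{\left(K,Q \right)} = 2 K 2 Q = 4 K Q$)
$D{\left(E{\left(p,6 \right)},-77 \right)} - \frac{39777}{38135} = 4 \left(\left(-5\right) 6\right) \left(-77\right) - \frac{39777}{38135} = 4 \left(-30\right) \left(-77\right) - 39777 \cdot \frac{1}{38135} = 9240 - \frac{39777}{38135} = \frac{352327623}{38135}$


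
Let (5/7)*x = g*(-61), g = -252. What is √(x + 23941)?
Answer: √1136545/5 ≈ 213.22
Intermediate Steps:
x = 107604/5 (x = 7*(-252*(-61))/5 = (7/5)*15372 = 107604/5 ≈ 21521.)
√(x + 23941) = √(107604/5 + 23941) = √(227309/5) = √1136545/5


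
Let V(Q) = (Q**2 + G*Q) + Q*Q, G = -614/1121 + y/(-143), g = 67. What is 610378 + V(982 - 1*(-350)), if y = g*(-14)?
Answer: 667955927350/160303 ≈ 4.1668e+6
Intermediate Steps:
y = -938 (y = 67*(-14) = -938)
G = 963696/160303 (G = -614/1121 - 938/(-143) = -614*1/1121 - 938*(-1/143) = -614/1121 + 938/143 = 963696/160303 ≈ 6.0117)
V(Q) = 2*Q**2 + 963696*Q/160303 (V(Q) = (Q**2 + 963696*Q/160303) + Q*Q = (Q**2 + 963696*Q/160303) + Q**2 = 2*Q**2 + 963696*Q/160303)
610378 + V(982 - 1*(-350)) = 610378 + 2*(982 - 1*(-350))*(481848 + 160303*(982 - 1*(-350)))/160303 = 610378 + 2*(982 + 350)*(481848 + 160303*(982 + 350))/160303 = 610378 + (2/160303)*1332*(481848 + 160303*1332) = 610378 + (2/160303)*1332*(481848 + 213523596) = 610378 + (2/160303)*1332*214005444 = 610378 + 570110502816/160303 = 667955927350/160303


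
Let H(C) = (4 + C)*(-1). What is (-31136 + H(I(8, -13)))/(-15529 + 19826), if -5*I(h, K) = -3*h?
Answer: -155724/21485 ≈ -7.2480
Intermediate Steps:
I(h, K) = 3*h/5 (I(h, K) = -(-3)*h/5 = 3*h/5)
H(C) = -4 - C
(-31136 + H(I(8, -13)))/(-15529 + 19826) = (-31136 + (-4 - 3*8/5))/(-15529 + 19826) = (-31136 + (-4 - 1*24/5))/4297 = (-31136 + (-4 - 24/5))*(1/4297) = (-31136 - 44/5)*(1/4297) = -155724/5*1/4297 = -155724/21485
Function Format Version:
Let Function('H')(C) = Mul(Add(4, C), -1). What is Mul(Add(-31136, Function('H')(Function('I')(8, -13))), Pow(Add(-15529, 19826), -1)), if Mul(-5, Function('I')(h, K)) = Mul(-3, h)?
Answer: Rational(-155724, 21485) ≈ -7.2480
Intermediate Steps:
Function('I')(h, K) = Mul(Rational(3, 5), h) (Function('I')(h, K) = Mul(Rational(-1, 5), Mul(-3, h)) = Mul(Rational(3, 5), h))
Function('H')(C) = Add(-4, Mul(-1, C))
Mul(Add(-31136, Function('H')(Function('I')(8, -13))), Pow(Add(-15529, 19826), -1)) = Mul(Add(-31136, Add(-4, Mul(-1, Mul(Rational(3, 5), 8)))), Pow(Add(-15529, 19826), -1)) = Mul(Add(-31136, Add(-4, Mul(-1, Rational(24, 5)))), Pow(4297, -1)) = Mul(Add(-31136, Add(-4, Rational(-24, 5))), Rational(1, 4297)) = Mul(Add(-31136, Rational(-44, 5)), Rational(1, 4297)) = Mul(Rational(-155724, 5), Rational(1, 4297)) = Rational(-155724, 21485)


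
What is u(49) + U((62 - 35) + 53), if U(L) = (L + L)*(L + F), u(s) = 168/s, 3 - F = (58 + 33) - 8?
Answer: 24/7 ≈ 3.4286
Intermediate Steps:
F = -80 (F = 3 - ((58 + 33) - 8) = 3 - (91 - 8) = 3 - 1*83 = 3 - 83 = -80)
U(L) = 2*L*(-80 + L) (U(L) = (L + L)*(L - 80) = (2*L)*(-80 + L) = 2*L*(-80 + L))
u(49) + U((62 - 35) + 53) = 168/49 + 2*((62 - 35) + 53)*(-80 + ((62 - 35) + 53)) = 168*(1/49) + 2*(27 + 53)*(-80 + (27 + 53)) = 24/7 + 2*80*(-80 + 80) = 24/7 + 2*80*0 = 24/7 + 0 = 24/7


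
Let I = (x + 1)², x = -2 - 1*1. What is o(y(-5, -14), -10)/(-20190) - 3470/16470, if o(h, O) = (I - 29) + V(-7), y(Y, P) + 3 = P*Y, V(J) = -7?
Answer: -1158871/5542155 ≈ -0.20910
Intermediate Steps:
y(Y, P) = -3 + P*Y
x = -3 (x = -2 - 1 = -3)
I = 4 (I = (-3 + 1)² = (-2)² = 4)
o(h, O) = -32 (o(h, O) = (4 - 29) - 7 = -25 - 7 = -32)
o(y(-5, -14), -10)/(-20190) - 3470/16470 = -32/(-20190) - 3470/16470 = -32*(-1/20190) - 3470*1/16470 = 16/10095 - 347/1647 = -1158871/5542155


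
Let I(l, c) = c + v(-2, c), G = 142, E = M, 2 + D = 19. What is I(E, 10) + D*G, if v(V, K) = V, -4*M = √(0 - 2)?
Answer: 2422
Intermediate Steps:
D = 17 (D = -2 + 19 = 17)
M = -I*√2/4 (M = -√(0 - 2)/4 = -I*√2/4 ≈ -0.35355*I)
E = -I*√2/4 ≈ -0.35355*I
I(l, c) = -2 + c (I(l, c) = c - 2 = -2 + c)
I(E, 10) + D*G = (-2 + 10) + 17*142 = 8 + 2414 = 2422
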